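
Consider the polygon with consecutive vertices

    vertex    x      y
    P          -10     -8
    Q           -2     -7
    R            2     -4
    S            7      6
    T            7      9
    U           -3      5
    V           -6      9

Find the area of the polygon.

Σ = (54) + (22) + (40) + (21) + (62) + (3) + (138) = 340
Area = |Σ|/2 = 170.

170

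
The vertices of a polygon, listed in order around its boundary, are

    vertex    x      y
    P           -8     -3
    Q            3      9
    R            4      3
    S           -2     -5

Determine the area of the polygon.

69

Apply the shoelace (surveyor's) formula: 2A = Σ (x_i·y_{i+1} − x_{i+1}·y_i), indices taken mod 4.
Σ = (-63) + (-27) + (-14) + (-34) = -138
Area = |Σ|/2 = 69.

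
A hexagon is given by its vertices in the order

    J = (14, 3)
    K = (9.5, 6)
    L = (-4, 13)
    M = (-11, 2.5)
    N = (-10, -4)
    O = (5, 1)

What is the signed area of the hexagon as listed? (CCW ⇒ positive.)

Apply the shoelace formula: 2A = Σ (x_i·y_{i+1} − x_{i+1}·y_i), indices taken mod 6.
Σ = (55.5) + (147.5) + (133) + (69) + (10) + (1) = 416
Signed area = Σ/2 = 208 (positive ⇒ counter-clockwise traversal).

208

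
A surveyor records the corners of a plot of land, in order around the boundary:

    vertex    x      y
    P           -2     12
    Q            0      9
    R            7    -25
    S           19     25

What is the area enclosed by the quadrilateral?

423.5

Apply the shoelace formula: 2A = Σ (x_i·y_{i+1} − x_{i+1}·y_i), indices taken mod 4.
Σ = (-18) + (-63) + (650) + (278) = 847
Area = |Σ|/2 = 423.5.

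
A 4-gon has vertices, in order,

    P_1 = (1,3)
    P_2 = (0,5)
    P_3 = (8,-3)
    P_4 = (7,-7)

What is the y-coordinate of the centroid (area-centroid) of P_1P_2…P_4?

-11/7

Apply the shoelace (surveyor's) formula. First the cross-terms c_i = x_i·y_{i+1} − x_{i+1}·y_i:
  5, -40, -35, 28  ⇒  2A = -42, A = -21.
Then Σ (y_i + y_{i+1})·c_i = 198, so ȳ = 198 / (6·(-21)) = -11/7.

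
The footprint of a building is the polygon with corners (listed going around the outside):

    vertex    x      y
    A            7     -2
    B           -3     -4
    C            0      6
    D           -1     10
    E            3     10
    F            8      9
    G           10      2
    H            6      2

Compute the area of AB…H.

Apply the shoelace formula: 2A = Σ (x_i·y_{i+1} − x_{i+1}·y_i), indices taken mod 8.
A→B: (7)(-4) − (-3)(-2) = -34
B→C: (-3)(6) − (0)(-4) = -18
C→D: (0)(10) − (-1)(6) = 6
D→E: (-1)(10) − (3)(10) = -40
E→F: (3)(9) − (8)(10) = -53
F→G: (8)(2) − (10)(9) = -74
G→H: (10)(2) − (6)(2) = 8
H→A: (6)(-2) − (7)(2) = -26
Σ = -231
Area = |Σ|/2 = 115.5.

115.5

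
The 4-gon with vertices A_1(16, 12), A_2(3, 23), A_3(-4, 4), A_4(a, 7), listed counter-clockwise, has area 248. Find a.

25

The doubled signed area Σ (x_i y_{i+1} − x_{i+1} y_i) is linear in a.
With a=0 it equals 296; the coefficient of a is 8 (from the two edges through A_4).
So 8·a + 296 = 2·248 = 496 ⇒ a = 25.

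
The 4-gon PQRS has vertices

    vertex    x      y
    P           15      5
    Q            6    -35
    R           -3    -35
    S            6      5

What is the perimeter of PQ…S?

100

|PQ| = √((-9)² + (-40)²) = √1681 = 41
|QR| = √((-9)² + (0)²) = √81 = 9
|RS| = √((9)² + (40)²) = √1681 = 41
|SP| = √((9)² + (0)²) = √81 = 9
Perimeter = 41 + 9 + 41 + 9 = 100.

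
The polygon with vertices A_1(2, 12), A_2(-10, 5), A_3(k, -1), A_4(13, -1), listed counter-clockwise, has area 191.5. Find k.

Write out the shoelace sum; only the two edges meeting at A_3 involve k:
2·Area = [((-10)·(-1) − k·5) + (k·(-1) − 13·(-1))] + 288
       = -6·k + 311 = 383
⇒ k = -12.

-12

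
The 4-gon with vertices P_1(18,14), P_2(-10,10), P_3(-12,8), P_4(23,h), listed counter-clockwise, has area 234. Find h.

The doubled signed area Σ (x_i y_{i+1} − x_{i+1} y_i) is linear in h.
With h=0 it equals 498; the coefficient of h is -30 (from the two edges through P_4).
So -30·h + 498 = 2·234 = 468 ⇒ h = 1.

1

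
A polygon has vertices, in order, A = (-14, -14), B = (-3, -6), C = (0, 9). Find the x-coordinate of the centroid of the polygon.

Apply the shoelace formula. First the cross-terms c_i = x_i·y_{i+1} − x_{i+1}·y_i:
  42, -27, 126  ⇒  2A = 141, A = 70.5.
Then Σ (x_i + x_{i+1})·c_i = -2397, so x̄ = -2397 / (6·70.5) = -17/3.

-17/3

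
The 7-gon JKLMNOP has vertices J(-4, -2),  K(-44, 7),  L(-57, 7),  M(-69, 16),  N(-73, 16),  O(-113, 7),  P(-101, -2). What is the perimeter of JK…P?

|JK| = √((-40)² + (9)²) = √1681 = 41
|KL| = √((-13)² + (0)²) = √169 = 13
|LM| = √((-12)² + (9)²) = √225 = 15
|MN| = √((-4)² + (0)²) = √16 = 4
|NO| = √((-40)² + (-9)²) = √1681 = 41
|OP| = √((12)² + (-9)²) = √225 = 15
|PJ| = √((97)² + (0)²) = √9409 = 97
Perimeter = 41 + 13 + 15 + 4 + 41 + 15 + 97 = 226.

226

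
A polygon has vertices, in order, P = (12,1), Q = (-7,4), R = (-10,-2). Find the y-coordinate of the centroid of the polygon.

1

Apply the surveyor's formula. First the cross-terms c_i = x_i·y_{i+1} − x_{i+1}·y_i:
  55, 54, 14  ⇒  2A = 123, A = 61.5.
Then Σ (y_i + y_{i+1})·c_i = 369, so ȳ = 369 / (6·61.5) = 1.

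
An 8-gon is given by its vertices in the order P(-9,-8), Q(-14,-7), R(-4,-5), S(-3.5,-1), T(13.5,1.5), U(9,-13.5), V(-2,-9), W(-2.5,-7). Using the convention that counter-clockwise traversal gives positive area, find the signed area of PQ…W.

-183.75

P→Q: (-9)(-7) − (-14)(-8) = -49
Q→R: (-14)(-5) − (-4)(-7) = 42
R→S: (-4)(-1) − (-3.5)(-5) = -13.5
S→T: (-3.5)(1.5) − (13.5)(-1) = 8.25
T→U: (13.5)(-13.5) − (9)(1.5) = -195.75
U→V: (9)(-9) − (-2)(-13.5) = -108
V→W: (-2)(-7) − (-2.5)(-9) = -8.5
W→P: (-2.5)(-8) − (-9)(-7) = -43
Σ = -367.5
Signed area = Σ/2 = -183.75 (negative ⇒ clockwise traversal).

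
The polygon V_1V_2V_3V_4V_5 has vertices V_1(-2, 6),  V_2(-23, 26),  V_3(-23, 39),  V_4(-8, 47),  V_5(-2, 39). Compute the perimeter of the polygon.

|V_1V_2| = √((-21)² + (20)²) = √841 = 29
|V_2V_3| = √((0)² + (13)²) = √169 = 13
|V_3V_4| = √((15)² + (8)²) = √289 = 17
|V_4V_5| = √((6)² + (-8)²) = √100 = 10
|V_5V_1| = √((0)² + (-33)²) = √1089 = 33
Perimeter = 29 + 13 + 17 + 10 + 33 = 102.

102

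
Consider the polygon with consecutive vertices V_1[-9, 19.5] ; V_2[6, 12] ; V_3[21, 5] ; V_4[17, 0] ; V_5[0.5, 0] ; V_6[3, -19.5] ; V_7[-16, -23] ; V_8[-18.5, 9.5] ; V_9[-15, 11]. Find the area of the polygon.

Apply the shoelace (surveyor's) formula: 2A = Σ (x_i·y_{i+1} − x_{i+1}·y_i), indices taken mod 9.
Σ = (-225) + (-222) + (-85) + (0) + (-9.75) + (-381) + (-577.5) + (-61) + (-193.5) = -1754.75
Area = |Σ|/2 = 877.375.

877.375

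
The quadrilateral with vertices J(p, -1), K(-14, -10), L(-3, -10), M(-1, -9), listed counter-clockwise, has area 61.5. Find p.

-9

Write out the shoelace sum; only the two edges meeting at J involve p:
2·Area = [((-1)·(-1) − p·(-9)) + (p·(-10) − (-14)·(-1))] + 127
       = -1·p + 114 = 123
⇒ p = -9.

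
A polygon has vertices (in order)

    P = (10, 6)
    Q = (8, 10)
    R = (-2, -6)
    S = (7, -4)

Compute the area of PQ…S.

78

Apply Gauss's area formula: 2A = Σ (x_i·y_{i+1} − x_{i+1}·y_i), indices taken mod 4.
Cross-terms: 52, -28, 50, 82  ⇒  Σ = 156
Area = |Σ|/2 = 78.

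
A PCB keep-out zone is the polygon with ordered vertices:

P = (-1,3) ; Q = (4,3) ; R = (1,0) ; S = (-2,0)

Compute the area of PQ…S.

12

Apply the shoelace (surveyor's) formula: 2A = Σ (x_i·y_{i+1} − x_{i+1}·y_i), indices taken mod 4.
P→Q: (-1)(3) − (4)(3) = -15
Q→R: (4)(0) − (1)(3) = -3
R→S: (1)(0) − (-2)(0) = 0
S→P: (-2)(3) − (-1)(0) = -6
Σ = -24
Area = |Σ|/2 = 12.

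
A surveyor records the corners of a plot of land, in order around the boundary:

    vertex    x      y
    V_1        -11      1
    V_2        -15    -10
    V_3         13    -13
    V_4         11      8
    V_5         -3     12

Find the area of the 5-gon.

Apply the shoelace formula: 2A = Σ (x_i·y_{i+1} − x_{i+1}·y_i), indices taken mod 5.
V_1→V_2: (-11)(-10) − (-15)(1) = 125
V_2→V_3: (-15)(-13) − (13)(-10) = 325
V_3→V_4: (13)(8) − (11)(-13) = 247
V_4→V_5: (11)(12) − (-3)(8) = 156
V_5→V_1: (-3)(1) − (-11)(12) = 129
Σ = 982
Area = |Σ|/2 = 491.

491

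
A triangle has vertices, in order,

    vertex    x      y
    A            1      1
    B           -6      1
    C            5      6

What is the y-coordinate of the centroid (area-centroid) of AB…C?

Apply the shoelace (surveyor's) formula. First the cross-terms c_i = x_i·y_{i+1} − x_{i+1}·y_i:
  7, -41, -1  ⇒  2A = -35, A = -17.5.
Then Σ (y_i + y_{i+1})·c_i = -280, so ȳ = -280 / (6·(-17.5)) = 8/3.

8/3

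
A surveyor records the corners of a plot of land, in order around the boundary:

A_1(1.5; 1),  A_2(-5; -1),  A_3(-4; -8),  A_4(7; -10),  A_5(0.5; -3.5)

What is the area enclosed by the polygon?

60.875

Apply Gauss's area formula: 2A = Σ (x_i·y_{i+1} − x_{i+1}·y_i), indices taken mod 5.
Σ = (3.5) + (36) + (96) + (-19.5) + (5.75) = 121.75
Area = |Σ|/2 = 60.875.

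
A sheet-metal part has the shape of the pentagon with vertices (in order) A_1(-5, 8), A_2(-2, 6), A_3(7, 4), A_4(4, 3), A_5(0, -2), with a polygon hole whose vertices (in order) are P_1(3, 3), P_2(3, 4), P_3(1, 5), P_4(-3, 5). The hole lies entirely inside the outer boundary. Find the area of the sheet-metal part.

33.5

Outer boundary:
Apply Gauss's area formula: 2A = Σ (x_i·y_{i+1} − x_{i+1}·y_i), indices taken mod 5.
Cross-terms: -14, -50, 5, -8, -10  ⇒  Σ = -77
Area = |Σ|/2 = 38.5.
Hole:
Apply the shoelace (surveyor's) formula: 2A = Σ (x_i·y_{i+1} − x_{i+1}·y_i), indices taken mod 4.
Σ = (3) + (11) + (20) + (-24) = 10
Area = |Σ|/2 = 5.
Net area = 38.5 − 5 = 33.5.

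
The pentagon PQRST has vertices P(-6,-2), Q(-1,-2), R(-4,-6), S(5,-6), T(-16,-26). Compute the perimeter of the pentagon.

|PQ| = √((5)² + (0)²) = √25 = 5
|QR| = √((-3)² + (-4)²) = √25 = 5
|RS| = √((9)² + (0)²) = √81 = 9
|ST| = √((-21)² + (-20)²) = √841 = 29
|TP| = √((10)² + (24)²) = √676 = 26
Perimeter = 5 + 5 + 9 + 29 + 26 = 74.

74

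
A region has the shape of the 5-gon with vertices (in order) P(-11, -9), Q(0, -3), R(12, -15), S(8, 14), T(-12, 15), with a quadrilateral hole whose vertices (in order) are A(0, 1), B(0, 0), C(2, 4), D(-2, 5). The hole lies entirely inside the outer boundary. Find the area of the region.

Outer boundary:
Cross-terms: 33, 36, 288, 288, 273  ⇒  Σ = 918
Area = |Σ|/2 = 459.
Hole:
Apply the shoelace formula: 2A = Σ (x_i·y_{i+1} − x_{i+1}·y_i), indices taken mod 4.
A→B: (0)(0) − (0)(1) = 0
B→C: (0)(4) − (2)(0) = 0
C→D: (2)(5) − (-2)(4) = 18
D→A: (-2)(1) − (0)(5) = -2
Σ = 16
Area = |Σ|/2 = 8.
Net area = 459 − 8 = 451.

451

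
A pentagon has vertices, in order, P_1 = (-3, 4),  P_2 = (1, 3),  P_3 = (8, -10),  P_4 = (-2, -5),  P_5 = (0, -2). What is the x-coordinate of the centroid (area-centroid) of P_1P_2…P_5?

Apply the surveyor's formula. First the cross-terms c_i = x_i·y_{i+1} − x_{i+1}·y_i:
  -13, -34, -60, 4, -6  ⇒  2A = -109, A = -54.5.
Then Σ (x_i + x_{i+1})·c_i = -630, so x̄ = -630 / (6·(-54.5)) = 210/109.

210/109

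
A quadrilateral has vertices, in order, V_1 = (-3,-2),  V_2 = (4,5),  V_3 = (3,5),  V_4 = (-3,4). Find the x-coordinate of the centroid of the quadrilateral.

-80/129

Apply the shoelace (surveyor's) formula. First the cross-terms c_i = x_i·y_{i+1} − x_{i+1}·y_i:
  -7, 5, 27, 18  ⇒  2A = 43, A = 21.5.
Then Σ (x_i + x_{i+1})·c_i = -80, so x̄ = -80 / (6·21.5) = -80/129.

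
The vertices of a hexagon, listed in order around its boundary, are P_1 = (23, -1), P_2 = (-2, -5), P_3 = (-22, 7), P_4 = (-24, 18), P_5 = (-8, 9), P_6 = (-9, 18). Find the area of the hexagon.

Apply the shoelace (surveyor's) formula: 2A = Σ (x_i·y_{i+1} − x_{i+1}·y_i), indices taken mod 6.
P_1→P_2: (23)(-5) − (-2)(-1) = -117
P_2→P_3: (-2)(7) − (-22)(-5) = -124
P_3→P_4: (-22)(18) − (-24)(7) = -228
P_4→P_5: (-24)(9) − (-8)(18) = -72
P_5→P_6: (-8)(18) − (-9)(9) = -63
P_6→P_1: (-9)(-1) − (23)(18) = -405
Σ = -1009
Area = |Σ|/2 = 504.5.

504.5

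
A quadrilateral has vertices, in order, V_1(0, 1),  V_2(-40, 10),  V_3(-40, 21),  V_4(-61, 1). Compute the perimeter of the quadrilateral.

142

|V_1V_2| = √((-40)² + (9)²) = √1681 = 41
|V_2V_3| = √((0)² + (11)²) = √121 = 11
|V_3V_4| = √((-21)² + (-20)²) = √841 = 29
|V_4V_1| = √((61)² + (0)²) = √3721 = 61
Perimeter = 41 + 11 + 29 + 61 = 142.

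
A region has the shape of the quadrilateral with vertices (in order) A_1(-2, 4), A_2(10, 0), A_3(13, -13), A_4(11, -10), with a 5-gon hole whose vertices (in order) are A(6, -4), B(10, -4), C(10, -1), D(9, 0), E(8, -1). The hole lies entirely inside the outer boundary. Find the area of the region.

Outer boundary:
Apply Gauss's area formula: 2A = Σ (x_i·y_{i+1} − x_{i+1}·y_i), indices taken mod 4.
Cross-terms: -40, -130, 13, 24  ⇒  Σ = -133
Area = |Σ|/2 = 66.5.
Hole:
Apply Gauss's area formula: 2A = Σ (x_i·y_{i+1} − x_{i+1}·y_i), indices taken mod 5.
A→B: (6)(-4) − (10)(-4) = 16
B→C: (10)(-1) − (10)(-4) = 30
C→D: (10)(0) − (9)(-1) = 9
D→E: (9)(-1) − (8)(0) = -9
E→A: (8)(-4) − (6)(-1) = -26
Σ = 20
Area = |Σ|/2 = 10.
Net area = 66.5 − 10 = 56.5.

56.5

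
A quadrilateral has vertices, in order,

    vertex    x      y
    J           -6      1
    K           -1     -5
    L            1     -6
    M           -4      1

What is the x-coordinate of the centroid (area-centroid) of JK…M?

Apply the shoelace (surveyor's) formula. First the cross-terms c_i = x_i·y_{i+1} − x_{i+1}·y_i:
  31, 11, -23, 2  ⇒  2A = 21, A = 10.5.
Then Σ (x_i + x_{i+1})·c_i = -168, so x̄ = -168 / (6·10.5) = -8/3.

-8/3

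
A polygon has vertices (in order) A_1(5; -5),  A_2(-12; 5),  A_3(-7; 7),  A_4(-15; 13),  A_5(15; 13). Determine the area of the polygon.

Apply the shoelace (surveyor's) formula: 2A = Σ (x_i·y_{i+1} − x_{i+1}·y_i), indices taken mod 5.
A_1→A_2: (5)(5) − (-12)(-5) = -35
A_2→A_3: (-12)(7) − (-7)(5) = -49
A_3→A_4: (-7)(13) − (-15)(7) = 14
A_4→A_5: (-15)(13) − (15)(13) = -390
A_5→A_1: (15)(-5) − (5)(13) = -140
Σ = -600
Area = |Σ|/2 = 300.

300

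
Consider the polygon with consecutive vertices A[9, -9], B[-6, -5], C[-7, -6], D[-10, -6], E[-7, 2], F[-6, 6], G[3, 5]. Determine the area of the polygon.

164

Cross-terms: -99, 1, -18, -62, -30, -48, -72  ⇒  Σ = -328
Area = |Σ|/2 = 164.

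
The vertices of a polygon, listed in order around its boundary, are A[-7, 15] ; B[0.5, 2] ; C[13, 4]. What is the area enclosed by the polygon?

88.75

Σ = (-21.5) + (-24) + (223) = 177.5
Area = |Σ|/2 = 88.75.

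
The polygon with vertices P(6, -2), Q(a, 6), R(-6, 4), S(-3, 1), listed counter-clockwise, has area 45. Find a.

2

The doubled signed area Σ (x_i y_{i+1} − x_{i+1} y_i) is linear in a.
With a=0 it equals 78; the coefficient of a is 6 (from the two edges through Q).
So 6·a + 78 = 2·45 = 90 ⇒ a = 2.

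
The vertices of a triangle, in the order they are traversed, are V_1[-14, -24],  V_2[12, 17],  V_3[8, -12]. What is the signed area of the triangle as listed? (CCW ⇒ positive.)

Apply the surveyor's formula: 2A = Σ (x_i·y_{i+1} − x_{i+1}·y_i), indices taken mod 3.
Σ = (50) + (-280) + (-360) = -590
Signed area = Σ/2 = -295 (negative ⇒ clockwise traversal).

-295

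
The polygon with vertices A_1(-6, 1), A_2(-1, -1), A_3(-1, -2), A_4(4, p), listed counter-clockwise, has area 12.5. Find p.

The doubled signed area Σ (x_i y_{i+1} − x_{i+1} y_i) is linear in p.
With p=0 it equals 20; the coefficient of p is 5 (from the two edges through A_4).
So 5·p + 20 = 2·12.5 = 25 ⇒ p = 1.

1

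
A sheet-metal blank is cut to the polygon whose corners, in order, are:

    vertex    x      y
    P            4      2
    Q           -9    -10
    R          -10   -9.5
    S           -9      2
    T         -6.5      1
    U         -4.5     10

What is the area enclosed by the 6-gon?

Apply the shoelace (surveyor's) formula: 2A = Σ (x_i·y_{i+1} − x_{i+1}·y_i), indices taken mod 6.
P→Q: (4)(-10) − (-9)(2) = -22
Q→R: (-9)(-9.5) − (-10)(-10) = -14.5
R→S: (-10)(2) − (-9)(-9.5) = -105.5
S→T: (-9)(1) − (-6.5)(2) = 4
T→U: (-6.5)(10) − (-4.5)(1) = -60.5
U→P: (-4.5)(2) − (4)(10) = -49
Σ = -247.5
Area = |Σ|/2 = 123.75.

123.75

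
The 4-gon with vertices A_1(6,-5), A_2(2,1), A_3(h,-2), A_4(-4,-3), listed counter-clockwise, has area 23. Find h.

The doubled signed area Σ (x_i y_{i+1} − x_{i+1} y_i) is linear in h.
With h=0 it equals 42; the coefficient of h is -4 (from the two edges through A_3).
So -4·h + 42 = 2·23 = 46 ⇒ h = -1.

-1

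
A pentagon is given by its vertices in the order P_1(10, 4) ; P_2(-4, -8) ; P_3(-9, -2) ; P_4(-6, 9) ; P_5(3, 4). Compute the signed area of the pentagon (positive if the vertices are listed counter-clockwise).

Apply the surveyor's formula: 2A = Σ (x_i·y_{i+1} − x_{i+1}·y_i), indices taken mod 5.
Cross-terms: -64, -64, -93, -51, -28  ⇒  Σ = -300
Signed area = Σ/2 = -150 (negative ⇒ clockwise traversal).

-150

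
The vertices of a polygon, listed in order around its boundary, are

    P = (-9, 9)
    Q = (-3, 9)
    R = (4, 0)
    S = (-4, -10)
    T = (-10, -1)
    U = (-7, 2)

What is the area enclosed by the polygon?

Cross-terms: -54, -36, -40, -96, -27, -45  ⇒  Σ = -298
Area = |Σ|/2 = 149.

149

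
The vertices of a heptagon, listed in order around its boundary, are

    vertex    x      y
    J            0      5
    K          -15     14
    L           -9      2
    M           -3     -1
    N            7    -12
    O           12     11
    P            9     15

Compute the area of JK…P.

Apply the shoelace (surveyor's) formula: 2A = Σ (x_i·y_{i+1} − x_{i+1}·y_i), indices taken mod 7.
Σ = (75) + (96) + (15) + (43) + (221) + (81) + (45) = 576
Area = |Σ|/2 = 288.

288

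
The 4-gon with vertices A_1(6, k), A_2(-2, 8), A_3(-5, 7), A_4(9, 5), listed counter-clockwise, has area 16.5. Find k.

The doubled signed area Σ (x_i y_{i+1} − x_{i+1} y_i) is linear in k.
With k=0 it equals -44; the coefficient of k is 11 (from the two edges through A_1).
So 11·k + -44 = 2·16.5 = 33 ⇒ k = 7.

7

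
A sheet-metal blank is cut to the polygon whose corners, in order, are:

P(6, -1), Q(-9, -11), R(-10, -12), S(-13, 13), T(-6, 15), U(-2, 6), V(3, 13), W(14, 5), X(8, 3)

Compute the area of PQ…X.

360.5

Σ = (-75) + (-2) + (-286) + (-117) + (-6) + (-44) + (-167) + (2) + (-26) = -721
Area = |Σ|/2 = 360.5.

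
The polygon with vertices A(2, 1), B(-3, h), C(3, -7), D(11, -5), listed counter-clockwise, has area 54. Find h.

-1

The doubled signed area Σ (x_i y_{i+1} − x_{i+1} y_i) is linear in h.
With h=0 it equals 107; the coefficient of h is -1 (from the two edges through B).
So -1·h + 107 = 2·54 = 108 ⇒ h = -1.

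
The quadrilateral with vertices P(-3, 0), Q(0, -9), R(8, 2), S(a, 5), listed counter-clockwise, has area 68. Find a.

9

Write out the shoelace sum; only the two edges meeting at S involve a:
2·Area = [(8·5 − a·2) + (a·0 − (-3)·5)] + 99
       = -2·a + 154 = 136
⇒ a = 9.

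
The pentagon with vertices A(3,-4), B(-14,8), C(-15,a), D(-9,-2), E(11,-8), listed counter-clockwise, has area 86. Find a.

Write out the shoelace sum; only the two edges meeting at C involve a:
2·Area = [((-14)·a − (-15)·8) + ((-15)·(-2) − (-9)·a)] + 42
       = -5·a + 192 = 172
⇒ a = 4.

4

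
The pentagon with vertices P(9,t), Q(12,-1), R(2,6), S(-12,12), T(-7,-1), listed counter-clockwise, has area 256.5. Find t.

The doubled signed area Σ (x_i y_{i+1} − x_{i+1} y_i) is linear in t.
With t=0 it equals 266; the coefficient of t is -19 (from the two edges through P).
So -19·t + 266 = 2·256.5 = 513 ⇒ t = -13.

-13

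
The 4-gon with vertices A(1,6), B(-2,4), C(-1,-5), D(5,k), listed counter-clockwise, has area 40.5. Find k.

2

Write out the shoelace sum; only the two edges meeting at D involve k:
2·Area = [((-1)·k − 5·(-5)) + (5·6 − 1·k)] + 30
       = -2·k + 85 = 81
⇒ k = 2.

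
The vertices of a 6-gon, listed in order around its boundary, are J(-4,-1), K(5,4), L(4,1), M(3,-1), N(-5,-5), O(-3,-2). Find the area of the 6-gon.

Apply Gauss's area formula: 2A = Σ (x_i·y_{i+1} − x_{i+1}·y_i), indices taken mod 6.
J→K: (-4)(4) − (5)(-1) = -11
K→L: (5)(1) − (4)(4) = -11
L→M: (4)(-1) − (3)(1) = -7
M→N: (3)(-5) − (-5)(-1) = -20
N→O: (-5)(-2) − (-3)(-5) = -5
O→J: (-3)(-1) − (-4)(-2) = -5
Σ = -59
Area = |Σ|/2 = 29.5.

29.5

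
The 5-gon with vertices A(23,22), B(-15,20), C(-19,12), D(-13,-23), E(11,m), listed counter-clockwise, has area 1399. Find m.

The doubled signed area Σ (x_i y_{i+1} − x_{i+1} y_i) is linear in m.
With m=0 it equals 2078; the coefficient of m is -36 (from the two edges through E).
So -36·m + 2078 = 2·1399 = 2798 ⇒ m = -20.

-20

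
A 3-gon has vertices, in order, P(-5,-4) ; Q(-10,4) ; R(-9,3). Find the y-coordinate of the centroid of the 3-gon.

Apply the shoelace formula. First the cross-terms c_i = x_i·y_{i+1} − x_{i+1}·y_i:
  -60, 6, 51  ⇒  2A = -3, A = -1.5.
Then Σ (y_i + y_{i+1})·c_i = -9, so ȳ = -9 / (6·(-1.5)) = 1.

1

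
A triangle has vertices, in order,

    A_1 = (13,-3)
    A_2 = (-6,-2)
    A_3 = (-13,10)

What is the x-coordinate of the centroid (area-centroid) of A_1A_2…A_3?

-2

Apply the surveyor's formula. First the cross-terms c_i = x_i·y_{i+1} − x_{i+1}·y_i:
  -44, -86, -91  ⇒  2A = -221, A = -110.5.
Then Σ (x_i + x_{i+1})·c_i = 1326, so x̄ = 1326 / (6·(-110.5)) = -2.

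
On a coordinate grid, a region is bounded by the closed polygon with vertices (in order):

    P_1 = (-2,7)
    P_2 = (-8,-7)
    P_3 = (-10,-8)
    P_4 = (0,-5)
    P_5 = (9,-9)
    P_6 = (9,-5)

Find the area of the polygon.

124

Apply the shoelace (surveyor's) formula: 2A = Σ (x_i·y_{i+1} − x_{i+1}·y_i), indices taken mod 6.
Σ = (70) + (-6) + (50) + (45) + (36) + (53) = 248
Area = |Σ|/2 = 124.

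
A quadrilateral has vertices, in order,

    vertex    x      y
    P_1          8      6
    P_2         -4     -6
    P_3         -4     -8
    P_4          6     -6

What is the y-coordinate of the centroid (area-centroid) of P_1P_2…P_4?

Apply Gauss's area formula. First the cross-terms c_i = x_i·y_{i+1} − x_{i+1}·y_i:
  -24, 8, 72, 84  ⇒  2A = 140, A = 70.
Then Σ (y_i + y_{i+1})·c_i = -1120, so ȳ = -1120 / (6·70) = -8/3.

-8/3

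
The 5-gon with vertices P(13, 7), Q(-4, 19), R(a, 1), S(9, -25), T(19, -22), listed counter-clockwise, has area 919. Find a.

Write out the shoelace sum; only the two edges meeting at R involve a:
2·Area = [((-4)·1 − a·19) + (a·(-25) − 9·1)] + 971
       = -44·a + 958 = 1838
⇒ a = -20.

-20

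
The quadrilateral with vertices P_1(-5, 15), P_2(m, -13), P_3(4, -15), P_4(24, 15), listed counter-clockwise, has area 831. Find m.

-23

Write out the shoelace sum; only the two edges meeting at P_2 involve m:
2·Area = [((-5)·(-13) − m·15) + (m·(-15) − 4·(-13))] + 855
       = -30·m + 972 = 1662
⇒ m = -23.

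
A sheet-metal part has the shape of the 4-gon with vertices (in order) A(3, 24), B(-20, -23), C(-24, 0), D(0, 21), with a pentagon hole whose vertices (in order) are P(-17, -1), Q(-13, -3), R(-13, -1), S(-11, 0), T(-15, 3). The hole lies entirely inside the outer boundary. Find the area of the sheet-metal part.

Outer boundary:
Σ = (411) + (-552) + (-504) + (-63) = -708
Area = |Σ|/2 = 354.
Hole:
Apply the surveyor's formula: 2A = Σ (x_i·y_{i+1} − x_{i+1}·y_i), indices taken mod 5.
Σ = (38) + (-26) + (-11) + (-33) + (66) = 34
Area = |Σ|/2 = 17.
Net area = 354 − 17 = 337.

337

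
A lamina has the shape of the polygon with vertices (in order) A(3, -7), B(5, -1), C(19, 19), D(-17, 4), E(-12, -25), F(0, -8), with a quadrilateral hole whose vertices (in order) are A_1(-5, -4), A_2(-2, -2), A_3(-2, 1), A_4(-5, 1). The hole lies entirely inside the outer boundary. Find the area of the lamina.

557

Outer boundary:
Apply Gauss's area formula: 2A = Σ (x_i·y_{i+1} − x_{i+1}·y_i), indices taken mod 6.
Cross-terms: 32, 114, 399, 473, 96, 24  ⇒  Σ = 1138
Area = |Σ|/2 = 569.
Hole:
Σ = (2) + (-6) + (3) + (25) = 24
Area = |Σ|/2 = 12.
Net area = 569 − 12 = 557.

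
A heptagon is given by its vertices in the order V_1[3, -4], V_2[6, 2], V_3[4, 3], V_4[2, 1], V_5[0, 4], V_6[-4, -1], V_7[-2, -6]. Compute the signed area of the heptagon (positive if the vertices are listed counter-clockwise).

Σ = (30) + (10) + (-2) + (8) + (16) + (22) + (26) = 110
Signed area = Σ/2 = 55 (positive ⇒ counter-clockwise traversal).

55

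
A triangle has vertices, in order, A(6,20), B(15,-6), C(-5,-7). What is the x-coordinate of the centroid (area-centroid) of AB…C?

Apply the shoelace formula. First the cross-terms c_i = x_i·y_{i+1} − x_{i+1}·y_i:
  -336, -135, -58  ⇒  2A = -529, A = -264.5.
Then Σ (x_i + x_{i+1})·c_i = -8464, so x̄ = -8464 / (6·(-264.5)) = 16/3.

16/3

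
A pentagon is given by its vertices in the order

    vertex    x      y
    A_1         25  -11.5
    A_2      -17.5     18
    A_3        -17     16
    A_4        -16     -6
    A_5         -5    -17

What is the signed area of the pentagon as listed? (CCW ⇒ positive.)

678.625

Apply the shoelace (surveyor's) formula: 2A = Σ (x_i·y_{i+1} − x_{i+1}·y_i), indices taken mod 5.
Σ = (248.75) + (26) + (358) + (242) + (482.5) = 1357.25
Signed area = Σ/2 = 678.625 (positive ⇒ counter-clockwise traversal).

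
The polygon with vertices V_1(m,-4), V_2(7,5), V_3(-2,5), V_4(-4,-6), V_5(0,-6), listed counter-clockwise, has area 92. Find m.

5

The doubled signed area Σ (x_i y_{i+1} − x_{i+1} y_i) is linear in m.
With m=0 it equals 129; the coefficient of m is 11 (from the two edges through V_1).
So 11·m + 129 = 2·92 = 184 ⇒ m = 5.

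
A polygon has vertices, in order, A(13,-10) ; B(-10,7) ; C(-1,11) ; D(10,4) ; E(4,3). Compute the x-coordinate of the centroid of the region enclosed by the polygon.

Apply the shoelace (surveyor's) formula. First the cross-terms c_i = x_i·y_{i+1} − x_{i+1}·y_i:
  -9, -103, -114, 14, -79  ⇒  2A = -291, A = -145.5.
Then Σ (x_i + x_{i+1})·c_i = -1067, so x̄ = -1067 / (6·(-145.5)) = 11/9.

11/9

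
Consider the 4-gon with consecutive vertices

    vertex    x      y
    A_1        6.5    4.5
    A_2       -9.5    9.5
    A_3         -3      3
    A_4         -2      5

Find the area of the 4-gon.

Apply the surveyor's formula: 2A = Σ (x_i·y_{i+1} − x_{i+1}·y_i), indices taken mod 4.
Cross-terms: 104.5, 0, -9, -41.5  ⇒  Σ = 54
Area = |Σ|/2 = 27.

27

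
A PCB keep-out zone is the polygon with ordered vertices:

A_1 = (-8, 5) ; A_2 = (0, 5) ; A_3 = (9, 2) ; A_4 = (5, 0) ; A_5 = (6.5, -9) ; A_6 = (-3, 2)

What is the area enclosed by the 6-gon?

Cross-terms: -40, -45, -10, -45, -14, 1  ⇒  Σ = -153
Area = |Σ|/2 = 76.5.

76.5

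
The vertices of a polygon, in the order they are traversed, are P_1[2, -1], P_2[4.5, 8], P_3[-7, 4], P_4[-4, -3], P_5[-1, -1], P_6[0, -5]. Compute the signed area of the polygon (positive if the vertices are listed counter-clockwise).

73.75

Apply the surveyor's formula: 2A = Σ (x_i·y_{i+1} − x_{i+1}·y_i), indices taken mod 6.
Σ = (20.5) + (74) + (37) + (1) + (5) + (10) = 147.5
Signed area = Σ/2 = 73.75 (positive ⇒ counter-clockwise traversal).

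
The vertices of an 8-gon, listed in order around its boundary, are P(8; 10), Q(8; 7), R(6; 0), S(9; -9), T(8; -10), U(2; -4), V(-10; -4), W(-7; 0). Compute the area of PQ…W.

Apply the shoelace (surveyor's) formula: 2A = Σ (x_i·y_{i+1} − x_{i+1}·y_i), indices taken mod 8.
Σ = (-24) + (-42) + (-54) + (-18) + (-12) + (-48) + (-28) + (-70) = -296
Area = |Σ|/2 = 148.

148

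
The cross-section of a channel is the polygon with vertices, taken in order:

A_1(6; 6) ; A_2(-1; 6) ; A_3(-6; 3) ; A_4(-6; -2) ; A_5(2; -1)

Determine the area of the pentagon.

Apply the surveyor's formula: 2A = Σ (x_i·y_{i+1} − x_{i+1}·y_i), indices taken mod 5.
Σ = (42) + (33) + (30) + (10) + (18) = 133
Area = |Σ|/2 = 66.5.

66.5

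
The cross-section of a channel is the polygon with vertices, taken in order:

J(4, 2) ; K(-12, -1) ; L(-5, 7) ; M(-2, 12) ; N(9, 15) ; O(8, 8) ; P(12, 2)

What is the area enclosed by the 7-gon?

182.5

Apply the shoelace (surveyor's) formula: 2A = Σ (x_i·y_{i+1} − x_{i+1}·y_i), indices taken mod 7.
Σ = (20) + (-89) + (-46) + (-138) + (-48) + (-80) + (16) = -365
Area = |Σ|/2 = 182.5.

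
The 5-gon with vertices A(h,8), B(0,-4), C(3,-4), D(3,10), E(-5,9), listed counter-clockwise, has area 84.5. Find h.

-6

Write out the shoelace sum; only the two edges meeting at A involve h:
2·Area = [((-5)·8 − h·9) + (h·(-4) − 0·8)] + 131
       = -13·h + 91 = 169
⇒ h = -6.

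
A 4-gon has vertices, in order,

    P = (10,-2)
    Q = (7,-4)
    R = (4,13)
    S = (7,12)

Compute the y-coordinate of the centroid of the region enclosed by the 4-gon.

Apply the surveyor's formula. First the cross-terms c_i = x_i·y_{i+1} − x_{i+1}·y_i:
  -26, 107, -43, -134  ⇒  2A = -96, A = -48.
Then Σ (y_i + y_{i+1})·c_i = -1296, so ȳ = -1296 / (6·(-48)) = 4.5.

4.5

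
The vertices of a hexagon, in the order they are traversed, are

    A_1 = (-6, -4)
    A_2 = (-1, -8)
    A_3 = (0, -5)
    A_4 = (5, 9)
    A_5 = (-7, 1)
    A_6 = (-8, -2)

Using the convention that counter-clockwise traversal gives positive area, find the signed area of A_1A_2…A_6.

Σ = (44) + (5) + (25) + (68) + (22) + (20) = 184
Signed area = Σ/2 = 92 (positive ⇒ counter-clockwise traversal).

92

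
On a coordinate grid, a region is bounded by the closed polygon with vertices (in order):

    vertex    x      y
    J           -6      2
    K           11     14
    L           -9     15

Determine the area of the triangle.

Apply Gauss's area formula: 2A = Σ (x_i·y_{i+1} − x_{i+1}·y_i), indices taken mod 3.
Cross-terms: -106, 291, 72  ⇒  Σ = 257
Area = |Σ|/2 = 128.5.

128.5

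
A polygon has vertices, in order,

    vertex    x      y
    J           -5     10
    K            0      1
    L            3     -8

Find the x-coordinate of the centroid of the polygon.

Apply the shoelace formula. First the cross-terms c_i = x_i·y_{i+1} − x_{i+1}·y_i:
  -5, -3, -10  ⇒  2A = -18, A = -9.
Then Σ (x_i + x_{i+1})·c_i = 36, so x̄ = 36 / (6·(-9)) = -2/3.

-2/3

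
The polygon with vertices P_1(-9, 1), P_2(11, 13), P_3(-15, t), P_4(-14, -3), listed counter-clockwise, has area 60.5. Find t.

Write out the shoelace sum; only the two edges meeting at P_3 involve t:
2·Area = [(11·t − (-15)·13) + ((-15)·(-3) − (-14)·t)] + -169
       = 25·t + 71 = 121
⇒ t = 2.

2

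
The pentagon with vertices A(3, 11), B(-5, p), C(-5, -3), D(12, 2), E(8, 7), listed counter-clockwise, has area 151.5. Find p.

Write out the shoelace sum; only the two edges meeting at B involve p:
2·Area = [(3·p − (-5)·11) + ((-5)·(-3) − (-5)·p)] + 161
       = 8·p + 231 = 303
⇒ p = 9.

9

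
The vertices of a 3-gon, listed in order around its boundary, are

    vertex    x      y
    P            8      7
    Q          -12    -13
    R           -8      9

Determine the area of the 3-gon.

Apply Gauss's area formula: 2A = Σ (x_i·y_{i+1} − x_{i+1}·y_i), indices taken mod 3.
Σ = (-20) + (-212) + (-128) = -360
Area = |Σ|/2 = 180.

180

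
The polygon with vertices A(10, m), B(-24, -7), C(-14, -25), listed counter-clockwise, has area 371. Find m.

6

The doubled signed area Σ (x_i y_{i+1} − x_{i+1} y_i) is linear in m.
With m=0 it equals 682; the coefficient of m is 10 (from the two edges through A).
So 10·m + 682 = 2·371 = 742 ⇒ m = 6.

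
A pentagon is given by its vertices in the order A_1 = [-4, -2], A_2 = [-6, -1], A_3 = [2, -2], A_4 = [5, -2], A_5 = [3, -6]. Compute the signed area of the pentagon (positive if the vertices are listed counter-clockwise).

Apply Gauss's area formula: 2A = Σ (x_i·y_{i+1} − x_{i+1}·y_i), indices taken mod 5.
Σ = (-8) + (14) + (6) + (-24) + (-30) = -42
Signed area = Σ/2 = -21 (negative ⇒ clockwise traversal).

-21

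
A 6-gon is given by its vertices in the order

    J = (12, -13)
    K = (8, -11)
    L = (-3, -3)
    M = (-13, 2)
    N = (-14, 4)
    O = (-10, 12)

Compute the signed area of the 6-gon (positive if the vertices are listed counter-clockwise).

-148

Apply the shoelace formula: 2A = Σ (x_i·y_{i+1} − x_{i+1}·y_i), indices taken mod 6.
J→K: (12)(-11) − (8)(-13) = -28
K→L: (8)(-3) − (-3)(-11) = -57
L→M: (-3)(2) − (-13)(-3) = -45
M→N: (-13)(4) − (-14)(2) = -24
N→O: (-14)(12) − (-10)(4) = -128
O→J: (-10)(-13) − (12)(12) = -14
Σ = -296
Signed area = Σ/2 = -148 (negative ⇒ clockwise traversal).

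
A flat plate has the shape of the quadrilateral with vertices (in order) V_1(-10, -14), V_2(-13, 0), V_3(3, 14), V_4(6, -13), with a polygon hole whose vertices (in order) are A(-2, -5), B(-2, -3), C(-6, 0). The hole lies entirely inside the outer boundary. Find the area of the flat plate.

346.5

Outer boundary:
Apply the surveyor's formula: 2A = Σ (x_i·y_{i+1} − x_{i+1}·y_i), indices taken mod 4.
Σ = (-182) + (-182) + (-123) + (-214) = -701
Area = |Σ|/2 = 350.5.
Hole:
Σ = (-4) + (-18) + (30) = 8
Area = |Σ|/2 = 4.
Net area = 350.5 − 4 = 346.5.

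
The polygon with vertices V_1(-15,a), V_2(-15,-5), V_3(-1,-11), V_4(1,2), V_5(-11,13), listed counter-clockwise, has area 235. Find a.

Write out the shoelace sum; only the two edges meeting at V_1 involve a:
2·Area = [((-11)·a − (-15)·13) + ((-15)·(-5) − (-15)·a)] + 204
       = 4·a + 474 = 470
⇒ a = -1.

-1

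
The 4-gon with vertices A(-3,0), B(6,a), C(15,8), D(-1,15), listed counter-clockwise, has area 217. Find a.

-6

The doubled signed area Σ (x_i y_{i+1} − x_{i+1} y_i) is linear in a.
With a=0 it equals 326; the coefficient of a is -18 (from the two edges through B).
So -18·a + 326 = 2·217 = 434 ⇒ a = -6.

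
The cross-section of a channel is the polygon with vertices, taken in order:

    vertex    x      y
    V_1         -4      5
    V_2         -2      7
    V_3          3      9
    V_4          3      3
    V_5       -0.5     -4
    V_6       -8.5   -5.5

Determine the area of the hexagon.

Σ = (-18) + (-39) + (-18) + (-10.5) + (-31.25) + (-64.5) = -181.25
Area = |Σ|/2 = 90.625.

90.625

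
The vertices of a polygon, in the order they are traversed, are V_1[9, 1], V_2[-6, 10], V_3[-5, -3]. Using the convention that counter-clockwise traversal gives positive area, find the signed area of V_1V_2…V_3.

93

Apply the shoelace (surveyor's) formula: 2A = Σ (x_i·y_{i+1} − x_{i+1}·y_i), indices taken mod 3.
Cross-terms: 96, 68, 22  ⇒  Σ = 186
Signed area = Σ/2 = 93 (positive ⇒ counter-clockwise traversal).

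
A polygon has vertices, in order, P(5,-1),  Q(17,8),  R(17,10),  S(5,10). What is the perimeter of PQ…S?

40

|PQ| = √((12)² + (9)²) = √225 = 15
|QR| = √((0)² + (2)²) = √4 = 2
|RS| = √((-12)² + (0)²) = √144 = 12
|SP| = √((0)² + (-11)²) = √121 = 11
Perimeter = 15 + 2 + 12 + 11 = 40.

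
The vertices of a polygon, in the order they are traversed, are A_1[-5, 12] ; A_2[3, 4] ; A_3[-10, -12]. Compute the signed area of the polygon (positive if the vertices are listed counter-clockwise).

-116

Σ = (-56) + (4) + (-180) = -232
Signed area = Σ/2 = -116 (negative ⇒ clockwise traversal).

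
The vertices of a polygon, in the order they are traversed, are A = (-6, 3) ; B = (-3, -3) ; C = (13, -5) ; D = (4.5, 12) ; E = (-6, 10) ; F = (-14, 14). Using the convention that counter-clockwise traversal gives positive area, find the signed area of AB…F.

237.25

Σ = (27) + (54) + (178.5) + (117) + (56) + (42) = 474.5
Signed area = Σ/2 = 237.25 (positive ⇒ counter-clockwise traversal).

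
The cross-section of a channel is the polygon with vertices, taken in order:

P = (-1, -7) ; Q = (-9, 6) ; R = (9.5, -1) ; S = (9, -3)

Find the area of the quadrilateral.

Apply the shoelace (surveyor's) formula: 2A = Σ (x_i·y_{i+1} − x_{i+1}·y_i), indices taken mod 4.
Cross-terms: -69, -48, -19.5, -66  ⇒  Σ = -202.5
Area = |Σ|/2 = 101.25.

101.25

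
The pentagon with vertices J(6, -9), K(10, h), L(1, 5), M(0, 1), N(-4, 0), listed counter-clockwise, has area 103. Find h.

The doubled signed area Σ (x_i y_{i+1} − x_{i+1} y_i) is linear in h.
With h=0 it equals 181; the coefficient of h is 5 (from the two edges through K).
So 5·h + 181 = 2·103 = 206 ⇒ h = 5.

5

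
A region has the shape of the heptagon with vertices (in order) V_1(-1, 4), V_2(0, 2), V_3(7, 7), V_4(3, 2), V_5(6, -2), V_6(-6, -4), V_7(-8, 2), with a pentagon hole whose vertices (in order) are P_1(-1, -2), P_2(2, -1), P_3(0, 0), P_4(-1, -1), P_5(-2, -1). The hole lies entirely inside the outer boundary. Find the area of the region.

Outer boundary:
Cross-terms: -2, -14, -7, -18, -36, -44, -30  ⇒  Σ = -151
Area = |Σ|/2 = 75.5.
Hole:
Apply the shoelace (surveyor's) formula: 2A = Σ (x_i·y_{i+1} − x_{i+1}·y_i), indices taken mod 5.
P_1→P_2: (-1)(-1) − (2)(-2) = 5
P_2→P_3: (2)(0) − (0)(-1) = 0
P_3→P_4: (0)(-1) − (-1)(0) = 0
P_4→P_5: (-1)(-1) − (-2)(-1) = -1
P_5→P_1: (-2)(-2) − (-1)(-1) = 3
Σ = 7
Area = |Σ|/2 = 3.5.
Net area = 75.5 − 3.5 = 72.

72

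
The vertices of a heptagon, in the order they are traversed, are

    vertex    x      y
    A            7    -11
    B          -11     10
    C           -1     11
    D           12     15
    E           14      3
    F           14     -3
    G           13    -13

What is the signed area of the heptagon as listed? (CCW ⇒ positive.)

-381

Apply Gauss's area formula: 2A = Σ (x_i·y_{i+1} − x_{i+1}·y_i), indices taken mod 7.
Σ = (-51) + (-111) + (-147) + (-174) + (-84) + (-143) + (-52) = -762
Signed area = Σ/2 = -381 (negative ⇒ clockwise traversal).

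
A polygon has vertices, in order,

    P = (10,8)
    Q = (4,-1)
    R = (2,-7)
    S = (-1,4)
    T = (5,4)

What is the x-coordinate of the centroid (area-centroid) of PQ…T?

839/273

Apply Gauss's area formula. First the cross-terms c_i = x_i·y_{i+1} − x_{i+1}·y_i:
  -42, -26, 1, -24, 0  ⇒  2A = -91, A = -45.5.
Then Σ (x_i + x_{i+1})·c_i = -839, so x̄ = -839 / (6·(-45.5)) = 839/273.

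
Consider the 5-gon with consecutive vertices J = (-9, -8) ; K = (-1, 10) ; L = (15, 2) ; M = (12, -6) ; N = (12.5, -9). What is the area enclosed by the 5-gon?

J→K: (-9)(10) − (-1)(-8) = -98
K→L: (-1)(2) − (15)(10) = -152
L→M: (15)(-6) − (12)(2) = -114
M→N: (12)(-9) − (12.5)(-6) = -33
N→J: (12.5)(-8) − (-9)(-9) = -181
Σ = -578
Area = |Σ|/2 = 289.

289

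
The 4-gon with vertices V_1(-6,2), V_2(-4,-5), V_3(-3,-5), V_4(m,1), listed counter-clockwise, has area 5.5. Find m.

Write out the shoelace sum; only the two edges meeting at V_4 involve m:
2·Area = [((-3)·1 − m·(-5)) + (m·2 − (-6)·1)] + 43
       = 7·m + 46 = 11
⇒ m = -5.

-5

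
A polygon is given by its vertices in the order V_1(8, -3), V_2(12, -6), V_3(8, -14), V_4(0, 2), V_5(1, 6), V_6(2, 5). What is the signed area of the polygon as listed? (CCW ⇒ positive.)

Apply the shoelace (surveyor's) formula: 2A = Σ (x_i·y_{i+1} − x_{i+1}·y_i), indices taken mod 6.
Σ = (-12) + (-120) + (16) + (-2) + (-7) + (-46) = -171
Signed area = Σ/2 = -85.5 (negative ⇒ clockwise traversal).

-85.5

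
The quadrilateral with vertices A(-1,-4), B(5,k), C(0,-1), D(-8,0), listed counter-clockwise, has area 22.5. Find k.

The doubled signed area Σ (x_i y_{i+1} − x_{i+1} y_i) is linear in k.
With k=0 it equals 39; the coefficient of k is -1 (from the two edges through B).
So -1·k + 39 = 2·22.5 = 45 ⇒ k = -6.

-6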